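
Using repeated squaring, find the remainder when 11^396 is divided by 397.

11^1 ≡ 11 (mod 397)
11^2 ≡ 11^2 = 121 ≡ 121 (mod 397)
11^4 ≡ 121^2 = 14641 ≡ 349 (mod 397)
11^8 ≡ 349^2 = 121801 ≡ 319 (mod 397)
11^16 ≡ 319^2 = 101761 ≡ 129 (mod 397)
11^32 ≡ 129^2 = 16641 ≡ 364 (mod 397)
11^64 ≡ 364^2 = 132496 ≡ 295 (mod 397)
11^128 ≡ 295^2 = 87025 ≡ 82 (mod 397)
11^256 ≡ 82^2 = 6724 ≡ 372 (mod 397)
396 = 256 + 128 + 8 + 4 in binary powers of 2.
So 11^396 ≡ 372 · 82 · 319 · 349 ≡ 1 (mod 397).
Since the result is 1, base 11 gives no evidence that 397 is composite.

1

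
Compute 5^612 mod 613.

1

5^1 ≡ 5 (mod 613)
5^2 ≡ 5^2 = 25 ≡ 25 (mod 613)
5^4 ≡ 25^2 = 625 ≡ 12 (mod 613)
5^8 ≡ 12^2 = 144 ≡ 144 (mod 613)
5^16 ≡ 144^2 = 20736 ≡ 507 (mod 613)
5^32 ≡ 507^2 = 257049 ≡ 202 (mod 613)
5^64 ≡ 202^2 = 40804 ≡ 346 (mod 613)
5^128 ≡ 346^2 = 119716 ≡ 181 (mod 613)
5^256 ≡ 181^2 = 32761 ≡ 272 (mod 613)
5^512 ≡ 272^2 = 73984 ≡ 424 (mod 613)
612 = 512 + 64 + 32 + 4 in binary powers of 2.
So 5^612 ≡ 424 · 346 · 202 · 12 ≡ 1 (mod 613).
Since the result is 1, base 5 gives no evidence that 613 is composite.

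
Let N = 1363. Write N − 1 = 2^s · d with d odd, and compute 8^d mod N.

943

1363 − 1 = 1362 = 2^1 · 681, so d = 681.
8^1 ≡ 8 (mod 1363)
8^2 ≡ 8^2 = 64 ≡ 64 (mod 1363)
8^4 ≡ 64^2 = 4096 ≡ 7 (mod 1363)
8^8 ≡ 7^2 = 49 ≡ 49 (mod 1363)
8^16 ≡ 49^2 = 2401 ≡ 1038 (mod 1363)
8^32 ≡ 1038^2 = 1077444 ≡ 674 (mod 1363)
8^64 ≡ 674^2 = 454276 ≡ 397 (mod 1363)
8^128 ≡ 397^2 = 157609 ≡ 864 (mod 1363)
8^256 ≡ 864^2 = 746496 ≡ 935 (mod 1363)
8^512 ≡ 935^2 = 874225 ≡ 542 (mod 1363)
681 = 512 + 128 + 32 + 8 + 1 in binary powers of 2.
So 8^681 ≡ 542 · 864 · 674 · 49 · 8 ≡ 943 (mod 1363).
Squaring chain: 943; never reaches −1, so base 8 is a Miller–Rabin witness that 1363 is composite.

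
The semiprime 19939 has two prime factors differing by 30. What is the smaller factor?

Since p = q + 30, we have 19939 = q(q + 30), so q² + 30q − 19939 = 0.
Discriminant: 30² + 4·19939 = 900 + 79756 = 80656; √80656 = 284.
q = (−30 + 284)/2 = 127, and p = q + 30 = 157.
Check: 127 · 157 = 19939.

127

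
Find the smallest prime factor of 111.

111 is odd.
Digit sum 3, divisible by 3.

3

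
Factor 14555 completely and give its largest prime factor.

14555 = 5 · 2911
2911 = 41 · 71
71 is prime.
So 14555 = 5 · 41 · 71; the largest prime factor is 71.

71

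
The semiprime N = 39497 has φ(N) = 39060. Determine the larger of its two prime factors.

φ(n) = (p−1)(q−1) = n − (p+q) + 1, so p + q = 39497 − 39060 + 1 = 438.
p and q are the roots of t² − 438t + 39497 = 0.
Discriminant: 438² − 4·39497 = 191844 − 157988 = 33856; √33856 = 184.
q = (438 − 184)/2 = 127, p = (438 + 184)/2 = 311.
Check: 127 · 311 = 39497.

311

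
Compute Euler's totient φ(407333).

388800

Factor: 407333 = 37 · 101 · 109.
φ(407333) = (37−1) · (101−1) · (109−1) = 36 · 100 · 108 = 388800.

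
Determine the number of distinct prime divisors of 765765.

765765 = 3^2 · 85085
85085 = 5 · 17017
17017 = 7 · 2431
2431 = 11 · 221
221 = 13 · 17
765765 = 3^2 · 5 · 7 · 11 · 13 · 17, which has 6 distinct prime factors.

6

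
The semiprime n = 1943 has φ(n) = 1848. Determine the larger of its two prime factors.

φ(n) = (p−1)(q−1) = n − (p+q) + 1, so p + q = 1943 − 1848 + 1 = 96.
p and q are the roots of t² − 96t + 1943 = 0.
Discriminant: 96² − 4·1943 = 9216 − 7772 = 1444; √1444 = 38.
q = (96 − 38)/2 = 29, p = (96 + 38)/2 = 67.
Check: 29 · 67 = 1943.

67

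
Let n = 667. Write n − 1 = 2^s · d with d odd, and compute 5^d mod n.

332

667 − 1 = 666 = 2^1 · 333, so d = 333.
5^1 ≡ 5 (mod 667)
5^2 ≡ 5^2 = 25 ≡ 25 (mod 667)
5^4 ≡ 25^2 = 625 ≡ 625 (mod 667)
5^8 ≡ 625^2 = 390625 ≡ 430 (mod 667)
5^16 ≡ 430^2 = 184900 ≡ 141 (mod 667)
5^32 ≡ 141^2 = 19881 ≡ 538 (mod 667)
5^64 ≡ 538^2 = 289444 ≡ 633 (mod 667)
5^128 ≡ 633^2 = 400689 ≡ 489 (mod 667)
5^256 ≡ 489^2 = 239121 ≡ 335 (mod 667)
333 = 256 + 64 + 8 + 4 + 1 in binary powers of 2.
So 5^333 ≡ 335 · 633 · 430 · 625 · 5 ≡ 332 (mod 667).
Squaring chain: 332; never reaches −1, so base 5 is a Miller–Rabin witness that 667 is composite.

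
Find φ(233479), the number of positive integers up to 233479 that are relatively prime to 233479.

220416

Factor: 233479 = 29 · 83 · 97.
φ(233479) = (29−1) · (83−1) · (97−1) = 28 · 82 · 96 = 220416.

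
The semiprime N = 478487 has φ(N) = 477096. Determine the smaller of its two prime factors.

φ(n) = (p−1)(q−1) = n − (p+q) + 1, so p + q = 478487 − 477096 + 1 = 1392.
p and q are the roots of t² − 1392t + 478487 = 0.
Discriminant: 1392² − 4·478487 = 1937664 − 1913948 = 23716; √23716 = 154.
q = (1392 − 154)/2 = 619, p = (1392 + 154)/2 = 773.
Check: 619 · 773 = 478487.

619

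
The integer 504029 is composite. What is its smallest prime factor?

504029 is odd.
Digit sum 20, not divisible by 3.
Ends in 9: not divisible by 5.
7: 504029 = 7·72004 + 1
11: 504029 = 11·45820 + 9
13: 504029 = 13·38771 + 6
17: 504029 = 17·29648 + 13
19: 504029 = 19·26527 + 16
23: 504029 = 23·21914 + 7
29: 504029 = 29·17380 + 9
31: 504029 = 31·16259

31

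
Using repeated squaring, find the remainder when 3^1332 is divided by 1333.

3^1 ≡ 3 (mod 1333)
3^2 ≡ 3^2 = 9 ≡ 9 (mod 1333)
3^4 ≡ 9^2 = 81 ≡ 81 (mod 1333)
3^8 ≡ 81^2 = 6561 ≡ 1229 (mod 1333)
3^16 ≡ 1229^2 = 1510441 ≡ 152 (mod 1333)
3^32 ≡ 152^2 = 23104 ≡ 443 (mod 1333)
3^64 ≡ 443^2 = 196249 ≡ 298 (mod 1333)
3^128 ≡ 298^2 = 88804 ≡ 826 (mod 1333)
3^256 ≡ 826^2 = 682276 ≡ 1113 (mod 1333)
3^512 ≡ 1113^2 = 1238769 ≡ 412 (mod 1333)
3^1024 ≡ 412^2 = 169744 ≡ 453 (mod 1333)
1332 = 1024 + 256 + 32 + 16 + 4 in binary powers of 2.
So 3^1332 ≡ 453 · 1113 · 443 · 152 · 81 ≡ 1000 (mod 1333).
Since 1000 ≠ 1, base 3 is a Fermat witness: 1333 is composite.

1000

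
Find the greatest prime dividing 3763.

71

3763 = 53 · 71
71 is prime.
So 3763 = 53 · 71; the largest prime factor is 71.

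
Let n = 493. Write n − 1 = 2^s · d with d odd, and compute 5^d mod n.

419

493 − 1 = 492 = 2^2 · 123, so d = 123.
5^1 ≡ 5 (mod 493)
5^2 ≡ 5^2 = 25 ≡ 25 (mod 493)
5^4 ≡ 25^2 = 625 ≡ 132 (mod 493)
5^8 ≡ 132^2 = 17424 ≡ 169 (mod 493)
5^16 ≡ 169^2 = 28561 ≡ 460 (mod 493)
5^32 ≡ 460^2 = 211600 ≡ 103 (mod 493)
5^64 ≡ 103^2 = 10609 ≡ 256 (mod 493)
123 = 64 + 32 + 16 + 8 + 2 + 1 in binary powers of 2.
So 5^123 ≡ 256 · 103 · 460 · 169 · 25 · 5 ≡ 419 (mod 493).
Squaring chain: 419 → 53; never reaches −1, so base 5 is a Miller–Rabin witness that 493 is composite.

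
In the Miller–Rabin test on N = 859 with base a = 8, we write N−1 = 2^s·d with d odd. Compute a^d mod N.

858

859 − 1 = 858 = 2^1 · 429, so d = 429.
8^1 ≡ 8 (mod 859)
8^2 ≡ 8^2 = 64 ≡ 64 (mod 859)
8^4 ≡ 64^2 = 4096 ≡ 660 (mod 859)
8^8 ≡ 660^2 = 435600 ≡ 87 (mod 859)
8^16 ≡ 87^2 = 7569 ≡ 697 (mod 859)
8^32 ≡ 697^2 = 485809 ≡ 474 (mod 859)
8^64 ≡ 474^2 = 224676 ≡ 477 (mod 859)
8^128 ≡ 477^2 = 227529 ≡ 753 (mod 859)
8^256 ≡ 753^2 = 567009 ≡ 69 (mod 859)
429 = 256 + 128 + 32 + 8 + 4 + 1 in binary powers of 2.
So 8^429 ≡ 69 · 753 · 474 · 87 · 660 · 8 ≡ 858 (mod 859).
Since 8^d ≡ 858 (mod 859), base 8 does not prove 859 composite.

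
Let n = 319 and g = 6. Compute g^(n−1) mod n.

6^1 ≡ 6 (mod 319)
6^2 ≡ 6^2 = 36 ≡ 36 (mod 319)
6^4 ≡ 36^2 = 1296 ≡ 20 (mod 319)
6^8 ≡ 20^2 = 400 ≡ 81 (mod 319)
6^16 ≡ 81^2 = 6561 ≡ 181 (mod 319)
6^32 ≡ 181^2 = 32761 ≡ 223 (mod 319)
6^64 ≡ 223^2 = 49729 ≡ 284 (mod 319)
6^128 ≡ 284^2 = 80656 ≡ 268 (mod 319)
6^256 ≡ 268^2 = 71824 ≡ 49 (mod 319)
318 = 256 + 32 + 16 + 8 + 4 + 2 in binary powers of 2.
So 6^318 ≡ 49 · 223 · 181 · 81 · 20 · 36 ≡ 103 (mod 319).
Since 103 ≠ 1, base 6 is a Fermat witness: 319 is composite.

103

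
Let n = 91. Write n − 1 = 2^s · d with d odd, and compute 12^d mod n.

90

91 − 1 = 90 = 2^1 · 45, so d = 45.
12^1 ≡ 12 (mod 91)
12^2 ≡ 12^2 = 144 ≡ 53 (mod 91)
12^4 ≡ 53^2 = 2809 ≡ 79 (mod 91)
12^8 ≡ 79^2 = 6241 ≡ 53 (mod 91)
12^16 ≡ 53^2 = 2809 ≡ 79 (mod 91)
12^32 ≡ 79^2 = 6241 ≡ 53 (mod 91)
45 = 32 + 8 + 4 + 1 in binary powers of 2.
So 12^45 ≡ 53 · 53 · 79 · 12 ≡ 90 (mod 91).
Since 12^d ≡ 90 (mod 91), base 12 does not prove 91 composite.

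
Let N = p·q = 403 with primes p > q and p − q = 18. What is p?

31

Since p = q + 18, we have 403 = q(q + 18), so q² + 18q − 403 = 0.
Discriminant: 18² + 4·403 = 324 + 1612 = 1936; √1936 = 44.
q = (−18 + 44)/2 = 13, and p = q + 18 = 31.
Check: 13 · 31 = 403.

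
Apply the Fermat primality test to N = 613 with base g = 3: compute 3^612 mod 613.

3^1 ≡ 3 (mod 613)
3^2 ≡ 3^2 = 9 ≡ 9 (mod 613)
3^4 ≡ 9^2 = 81 ≡ 81 (mod 613)
3^8 ≡ 81^2 = 6561 ≡ 431 (mod 613)
3^16 ≡ 431^2 = 185761 ≡ 22 (mod 613)
3^32 ≡ 22^2 = 484 ≡ 484 (mod 613)
3^64 ≡ 484^2 = 234256 ≡ 90 (mod 613)
3^128 ≡ 90^2 = 8100 ≡ 131 (mod 613)
3^256 ≡ 131^2 = 17161 ≡ 610 (mod 613)
3^512 ≡ 610^2 = 372100 ≡ 9 (mod 613)
612 = 512 + 64 + 32 + 4 in binary powers of 2.
So 3^612 ≡ 9 · 90 · 484 · 81 ≡ 1 (mod 613).
Since the result is 1, base 3 gives no evidence that 613 is composite.

1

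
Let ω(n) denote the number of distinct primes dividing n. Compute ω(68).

68 = 2^2 · 17
68 = 2^2 · 17, which has 2 distinct prime factors.

2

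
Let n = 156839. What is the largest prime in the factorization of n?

156839 = 47 · 3337
3337 = 47 · 71
71 is prime.
So 156839 = 47^2 · 71; the largest prime factor is 71.

71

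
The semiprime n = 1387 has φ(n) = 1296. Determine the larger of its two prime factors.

73

φ(n) = (p−1)(q−1) = n − (p+q) + 1, so p + q = 1387 − 1296 + 1 = 92.
p and q are the roots of t² − 92t + 1387 = 0.
Discriminant: 92² − 4·1387 = 8464 − 5548 = 2916; √2916 = 54.
q = (92 − 54)/2 = 19, p = (92 + 54)/2 = 73.
Check: 19 · 73 = 1387.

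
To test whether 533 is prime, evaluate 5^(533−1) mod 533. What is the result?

508

5^1 ≡ 5 (mod 533)
5^2 ≡ 5^2 = 25 ≡ 25 (mod 533)
5^4 ≡ 25^2 = 625 ≡ 92 (mod 533)
5^8 ≡ 92^2 = 8464 ≡ 469 (mod 533)
5^16 ≡ 469^2 = 219961 ≡ 365 (mod 533)
5^32 ≡ 365^2 = 133225 ≡ 508 (mod 533)
5^64 ≡ 508^2 = 258064 ≡ 92 (mod 533)
5^128 ≡ 92^2 = 8464 ≡ 469 (mod 533)
5^256 ≡ 469^2 = 219961 ≡ 365 (mod 533)
5^512 ≡ 365^2 = 133225 ≡ 508 (mod 533)
532 = 512 + 16 + 4 in binary powers of 2.
So 5^532 ≡ 508 · 365 · 92 ≡ 508 (mod 533).
Since 508 ≠ 1, base 5 is a Fermat witness: 533 is composite.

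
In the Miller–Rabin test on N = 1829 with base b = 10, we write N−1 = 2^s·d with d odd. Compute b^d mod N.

1043

1829 − 1 = 1828 = 2^2 · 457, so d = 457.
10^1 ≡ 10 (mod 1829)
10^2 ≡ 10^2 = 100 ≡ 100 (mod 1829)
10^4 ≡ 100^2 = 10000 ≡ 855 (mod 1829)
10^8 ≡ 855^2 = 731025 ≡ 1254 (mod 1829)
10^16 ≡ 1254^2 = 1572516 ≡ 1405 (mod 1829)
10^32 ≡ 1405^2 = 1974025 ≡ 534 (mod 1829)
10^64 ≡ 534^2 = 285156 ≡ 1661 (mod 1829)
10^128 ≡ 1661^2 = 2758921 ≡ 789 (mod 1829)
10^256 ≡ 789^2 = 622521 ≡ 661 (mod 1829)
457 = 256 + 128 + 64 + 8 + 1 in binary powers of 2.
So 10^457 ≡ 661 · 789 · 1661 · 1254 · 10 ≡ 1043 (mod 1829).
Squaring chain: 1043 → 1423; never reaches −1, so base 10 is a Miller–Rabin witness that 1829 is composite.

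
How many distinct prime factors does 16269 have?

4

16269 = 3 · 5423
5423 = 11 · 493
493 = 17 · 29
16269 = 3 · 11 · 17 · 29, which has 4 distinct prime factors.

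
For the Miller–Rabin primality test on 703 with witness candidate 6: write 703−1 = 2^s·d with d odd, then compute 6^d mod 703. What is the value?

703 − 1 = 702 = 2^1 · 351, so d = 351.
6^1 ≡ 6 (mod 703)
6^2 ≡ 6^2 = 36 ≡ 36 (mod 703)
6^4 ≡ 36^2 = 1296 ≡ 593 (mod 703)
6^8 ≡ 593^2 = 351649 ≡ 149 (mod 703)
6^16 ≡ 149^2 = 22201 ≡ 408 (mod 703)
6^32 ≡ 408^2 = 166464 ≡ 556 (mod 703)
6^64 ≡ 556^2 = 309136 ≡ 519 (mod 703)
6^128 ≡ 519^2 = 269361 ≡ 112 (mod 703)
6^256 ≡ 112^2 = 12544 ≡ 593 (mod 703)
351 = 256 + 64 + 16 + 8 + 4 + 2 + 1 in binary powers of 2.
So 6^351 ≡ 593 · 519 · 408 · 149 · 593 · 36 · 6 ≡ 438 (mod 703).
Squaring chain: 438; never reaches −1, so base 6 is a Miller–Rabin witness that 703 is composite.

438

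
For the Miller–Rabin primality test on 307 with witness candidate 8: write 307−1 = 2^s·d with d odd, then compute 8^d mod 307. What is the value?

307 − 1 = 306 = 2^1 · 153, so d = 153.
8^1 ≡ 8 (mod 307)
8^2 ≡ 8^2 = 64 ≡ 64 (mod 307)
8^4 ≡ 64^2 = 4096 ≡ 105 (mod 307)
8^8 ≡ 105^2 = 11025 ≡ 280 (mod 307)
8^16 ≡ 280^2 = 78400 ≡ 115 (mod 307)
8^32 ≡ 115^2 = 13225 ≡ 24 (mod 307)
8^64 ≡ 24^2 = 576 ≡ 269 (mod 307)
8^128 ≡ 269^2 = 72361 ≡ 216 (mod 307)
153 = 128 + 16 + 8 + 1 in binary powers of 2.
So 8^153 ≡ 216 · 115 · 280 · 8 ≡ 306 (mod 307).
Since 8^d ≡ 306 (mod 307), base 8 does not prove 307 composite.

306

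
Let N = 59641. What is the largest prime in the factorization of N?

73

59641 = 19 · 3139
3139 = 43 · 73
73 is prime.
So 59641 = 19 · 43 · 73; the largest prime factor is 73.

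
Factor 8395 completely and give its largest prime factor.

8395 = 5 · 1679
1679 = 23 · 73
73 is prime.
So 8395 = 5 · 23 · 73; the largest prime factor is 73.

73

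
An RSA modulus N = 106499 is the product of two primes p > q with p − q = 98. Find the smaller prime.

281

Since p = q + 98, we have 106499 = q(q + 98), so q² + 98q − 106499 = 0.
Discriminant: 98² + 4·106499 = 9604 + 425996 = 435600; √435600 = 660.
q = (−98 + 660)/2 = 281, and p = q + 98 = 379.
Check: 281 · 379 = 106499.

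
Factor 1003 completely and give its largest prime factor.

59

1003 = 17 · 59
59 is prime.
So 1003 = 17 · 59; the largest prime factor is 59.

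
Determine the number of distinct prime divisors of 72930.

6

72930 = 2 · 36465
36465 = 3 · 12155
12155 = 5 · 2431
2431 = 11 · 221
221 = 13 · 17
72930 = 2 · 3 · 5 · 11 · 13 · 17, which has 6 distinct prime factors.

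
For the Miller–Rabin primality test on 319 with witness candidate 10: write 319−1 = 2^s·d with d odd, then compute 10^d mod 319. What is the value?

21

319 − 1 = 318 = 2^1 · 159, so d = 159.
10^1 ≡ 10 (mod 319)
10^2 ≡ 10^2 = 100 ≡ 100 (mod 319)
10^4 ≡ 100^2 = 10000 ≡ 111 (mod 319)
10^8 ≡ 111^2 = 12321 ≡ 199 (mod 319)
10^16 ≡ 199^2 = 39601 ≡ 45 (mod 319)
10^32 ≡ 45^2 = 2025 ≡ 111 (mod 319)
10^64 ≡ 111^2 = 12321 ≡ 199 (mod 319)
10^128 ≡ 199^2 = 39601 ≡ 45 (mod 319)
159 = 128 + 16 + 8 + 4 + 2 + 1 in binary powers of 2.
So 10^159 ≡ 45 · 45 · 199 · 111 · 100 · 10 ≡ 21 (mod 319).
Squaring chain: 21; never reaches −1, so base 10 is a Miller–Rabin witness that 319 is composite.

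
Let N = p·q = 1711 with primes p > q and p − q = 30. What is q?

29

Since p = q + 30, we have 1711 = q(q + 30), so q² + 30q − 1711 = 0.
Discriminant: 30² + 4·1711 = 900 + 6844 = 7744; √7744 = 88.
q = (−30 + 88)/2 = 29, and p = q + 30 = 59.
Check: 29 · 59 = 1711.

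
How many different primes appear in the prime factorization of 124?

124 = 2^2 · 31
124 = 2^2 · 31, which has 2 distinct prime factors.

2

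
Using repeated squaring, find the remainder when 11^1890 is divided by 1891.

1768

11^1 ≡ 11 (mod 1891)
11^2 ≡ 11^2 = 121 ≡ 121 (mod 1891)
11^4 ≡ 121^2 = 14641 ≡ 1404 (mod 1891)
11^8 ≡ 1404^2 = 1971216 ≡ 794 (mod 1891)
11^16 ≡ 794^2 = 630436 ≡ 733 (mod 1891)
11^32 ≡ 733^2 = 537289 ≡ 245 (mod 1891)
11^64 ≡ 245^2 = 60025 ≡ 1404 (mod 1891)
11^128 ≡ 1404^2 = 1971216 ≡ 794 (mod 1891)
11^256 ≡ 794^2 = 630436 ≡ 733 (mod 1891)
11^512 ≡ 733^2 = 537289 ≡ 245 (mod 1891)
11^1024 ≡ 245^2 = 60025 ≡ 1404 (mod 1891)
1890 = 1024 + 512 + 256 + 64 + 32 + 2 in binary powers of 2.
So 11^1890 ≡ 1404 · 245 · 733 · 1404 · 245 · 121 ≡ 1768 (mod 1891).
Since 1768 ≠ 1, base 11 is a Fermat witness: 1891 is composite.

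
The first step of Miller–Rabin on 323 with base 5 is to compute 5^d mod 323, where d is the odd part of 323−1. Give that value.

175

323 − 1 = 322 = 2^1 · 161, so d = 161.
5^1 ≡ 5 (mod 323)
5^2 ≡ 5^2 = 25 ≡ 25 (mod 323)
5^4 ≡ 25^2 = 625 ≡ 302 (mod 323)
5^8 ≡ 302^2 = 91204 ≡ 118 (mod 323)
5^16 ≡ 118^2 = 13924 ≡ 35 (mod 323)
5^32 ≡ 35^2 = 1225 ≡ 256 (mod 323)
5^64 ≡ 256^2 = 65536 ≡ 290 (mod 323)
5^128 ≡ 290^2 = 84100 ≡ 120 (mod 323)
161 = 128 + 32 + 1 in binary powers of 2.
So 5^161 ≡ 120 · 256 · 5 ≡ 175 (mod 323).
Squaring chain: 175; never reaches −1, so base 5 is a Miller–Rabin witness that 323 is composite.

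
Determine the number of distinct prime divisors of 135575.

4

135575 = 5^2 · 5423
5423 = 11 · 493
493 = 17 · 29
135575 = 5^2 · 11 · 17 · 29, which has 4 distinct prime factors.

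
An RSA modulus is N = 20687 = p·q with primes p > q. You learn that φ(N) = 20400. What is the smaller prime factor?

137

φ(n) = (p−1)(q−1) = n − (p+q) + 1, so p + q = 20687 − 20400 + 1 = 288.
p and q are the roots of t² − 288t + 20687 = 0.
Discriminant: 288² − 4·20687 = 82944 − 82748 = 196; √196 = 14.
q = (288 − 14)/2 = 137, p = (288 + 14)/2 = 151.
Check: 137 · 151 = 20687.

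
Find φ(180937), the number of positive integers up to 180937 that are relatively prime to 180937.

167904

Factor: 180937 = 19 · 89 · 107.
φ(180937) = (19−1) · (89−1) · (107−1) = 18 · 88 · 106 = 167904.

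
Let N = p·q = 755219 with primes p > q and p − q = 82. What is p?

911

Since p = q + 82, we have 755219 = q(q + 82), so q² + 82q − 755219 = 0.
Discriminant: 82² + 4·755219 = 6724 + 3020876 = 3027600; √3027600 = 1740.
q = (−82 + 1740)/2 = 829, and p = q + 82 = 911.
Check: 829 · 911 = 755219.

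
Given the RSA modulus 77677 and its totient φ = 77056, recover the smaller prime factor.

φ(n) = (p−1)(q−1) = n − (p+q) + 1, so p + q = 77677 − 77056 + 1 = 622.
p and q are the roots of t² − 622t + 77677 = 0.
Discriminant: 622² − 4·77677 = 386884 − 310708 = 76176; √76176 = 276.
q = (622 − 276)/2 = 173, p = (622 + 276)/2 = 449.
Check: 173 · 449 = 77677.

173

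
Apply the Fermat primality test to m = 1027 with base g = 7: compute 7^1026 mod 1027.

324

7^1 ≡ 7 (mod 1027)
7^2 ≡ 7^2 = 49 ≡ 49 (mod 1027)
7^4 ≡ 49^2 = 2401 ≡ 347 (mod 1027)
7^8 ≡ 347^2 = 120409 ≡ 250 (mod 1027)
7^16 ≡ 250^2 = 62500 ≡ 880 (mod 1027)
7^32 ≡ 880^2 = 774400 ≡ 42 (mod 1027)
7^64 ≡ 42^2 = 1764 ≡ 737 (mod 1027)
7^128 ≡ 737^2 = 543169 ≡ 913 (mod 1027)
7^256 ≡ 913^2 = 833569 ≡ 672 (mod 1027)
7^512 ≡ 672^2 = 451584 ≡ 731 (mod 1027)
7^1024 ≡ 731^2 = 534361 ≡ 321 (mod 1027)
1026 = 1024 + 2 in binary powers of 2.
So 7^1026 ≡ 321 · 49 ≡ 324 (mod 1027).
Since 324 ≠ 1, base 7 is a Fermat witness: 1027 is composite.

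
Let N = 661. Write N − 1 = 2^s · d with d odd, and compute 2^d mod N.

661 − 1 = 660 = 2^2 · 165, so d = 165.
2^1 ≡ 2 (mod 661)
2^2 ≡ 2^2 = 4 ≡ 4 (mod 661)
2^4 ≡ 4^2 = 16 ≡ 16 (mod 661)
2^8 ≡ 16^2 = 256 ≡ 256 (mod 661)
2^16 ≡ 256^2 = 65536 ≡ 97 (mod 661)
2^32 ≡ 97^2 = 9409 ≡ 155 (mod 661)
2^64 ≡ 155^2 = 24025 ≡ 229 (mod 661)
2^128 ≡ 229^2 = 52441 ≡ 222 (mod 661)
165 = 128 + 32 + 4 + 1 in binary powers of 2.
So 2^165 ≡ 222 · 155 · 16 · 2 ≡ 555 (mod 661).
Squaring chain: 555 → 660; reaches −1, so base 2 does not prove 661 composite.

555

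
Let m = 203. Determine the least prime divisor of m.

7

203 is odd.
Digit sum 5, not divisible by 3.
Ends in 3: not divisible by 5.
7: 203 = 7·29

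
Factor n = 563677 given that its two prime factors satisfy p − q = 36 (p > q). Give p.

769

Since p = q + 36, we have 563677 = q(q + 36), so q² + 36q − 563677 = 0.
Discriminant: 36² + 4·563677 = 1296 + 2254708 = 2256004; √2256004 = 1502.
q = (−36 + 1502)/2 = 733, and p = q + 36 = 769.
Check: 733 · 769 = 563677.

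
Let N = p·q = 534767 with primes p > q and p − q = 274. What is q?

Since p = q + 274, we have 534767 = q(q + 274), so q² + 274q − 534767 = 0.
Discriminant: 274² + 4·534767 = 75076 + 2139068 = 2214144; √2214144 = 1488.
q = (−274 + 1488)/2 = 607, and p = q + 274 = 881.
Check: 607 · 881 = 534767.

607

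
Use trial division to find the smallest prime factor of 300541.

23

300541 is odd.
Digit sum 13, not divisible by 3.
Ends in 1: not divisible by 5.
7: 300541 = 7·42934 + 3
11: 300541 = 11·27321 + 10
13: 300541 = 13·23118 + 7
17: 300541 = 17·17678 + 15
19: 300541 = 19·15817 + 18
23: 300541 = 23·13067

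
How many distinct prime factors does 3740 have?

3740 = 2^2 · 935
935 = 5 · 187
187 = 11 · 17
3740 = 2^2 · 5 · 11 · 17, which has 4 distinct prime factors.

4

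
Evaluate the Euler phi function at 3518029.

3447360

Factor: 3518029 = 113 · 163 · 191.
φ(3518029) = (113−1) · (163−1) · (191−1) = 112 · 162 · 190 = 3447360.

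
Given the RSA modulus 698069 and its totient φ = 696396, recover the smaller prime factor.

787

φ(n) = (p−1)(q−1) = n − (p+q) + 1, so p + q = 698069 − 696396 + 1 = 1674.
p and q are the roots of t² − 1674t + 698069 = 0.
Discriminant: 1674² − 4·698069 = 2802276 − 2792276 = 10000; √10000 = 100.
q = (1674 − 100)/2 = 787, p = (1674 + 100)/2 = 887.
Check: 787 · 887 = 698069.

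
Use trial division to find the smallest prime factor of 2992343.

2992343 is odd.
Digit sum 32, not divisible by 3.
Ends in 3: not divisible by 5.
7: 2992343 = 7·427477 + 4
11: 2992343 = 11·272031 + 2
13: 2992343 = 13·230180 + 3
17: 2992343 = 17·176020 + 3
19: 2992343 = 19·157491 + 14
23: 2992343 = 23·130101 + 20
29: 2992343 = 29·103184 + 7
31: 2992343 = 31·96527 + 6
37: 2992343 = 37·80874 + 5
41: 2992343 = 41·72983 + 40
43: 2992343 = 43·69589 + 16
47: 2992343 = 47·63666 + 41
53: 2992343 = 53·56459 + 16
59: 2992343 = 59·50717 + 40
61: 2992343 = 61·49054 + 49
67: 2992343 = 67·44661 + 56
71: 2992343 = 71·42145 + 48
73: 2992343 = 73·40991

73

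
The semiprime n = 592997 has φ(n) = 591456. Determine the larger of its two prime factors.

809

φ(n) = (p−1)(q−1) = n − (p+q) + 1, so p + q = 592997 − 591456 + 1 = 1542.
p and q are the roots of t² − 1542t + 592997 = 0.
Discriminant: 1542² − 4·592997 = 2377764 − 2371988 = 5776; √5776 = 76.
q = (1542 − 76)/2 = 733, p = (1542 + 76)/2 = 809.
Check: 733 · 809 = 592997.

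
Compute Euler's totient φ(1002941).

969760

Factor: 1002941 = 59 · 89 · 191.
φ(1002941) = (59−1) · (89−1) · (191−1) = 58 · 88 · 190 = 969760.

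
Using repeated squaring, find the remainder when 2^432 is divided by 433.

2^1 ≡ 2 (mod 433)
2^2 ≡ 2^2 = 4 ≡ 4 (mod 433)
2^4 ≡ 4^2 = 16 ≡ 16 (mod 433)
2^8 ≡ 16^2 = 256 ≡ 256 (mod 433)
2^16 ≡ 256^2 = 65536 ≡ 153 (mod 433)
2^32 ≡ 153^2 = 23409 ≡ 27 (mod 433)
2^64 ≡ 27^2 = 729 ≡ 296 (mod 433)
2^128 ≡ 296^2 = 87616 ≡ 150 (mod 433)
2^256 ≡ 150^2 = 22500 ≡ 417 (mod 433)
432 = 256 + 128 + 32 + 16 in binary powers of 2.
So 2^432 ≡ 417 · 150 · 27 · 153 ≡ 1 (mod 433).
Since the result is 1, base 2 gives no evidence that 433 is composite.

1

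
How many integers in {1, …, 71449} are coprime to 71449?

Factor: 71449 = 7 · 59 · 173.
φ(71449) = (7−1) · (59−1) · (173−1) = 6 · 58 · 172 = 59856.

59856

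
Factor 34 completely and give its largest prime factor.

34 = 2 · 17
17 is prime.
So 34 = 2 · 17; the largest prime factor is 17.

17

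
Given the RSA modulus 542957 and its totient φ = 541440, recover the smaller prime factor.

φ(n) = (p−1)(q−1) = n − (p+q) + 1, so p + q = 542957 − 541440 + 1 = 1518.
p and q are the roots of t² − 1518t + 542957 = 0.
Discriminant: 1518² − 4·542957 = 2304324 − 2171828 = 132496; √132496 = 364.
q = (1518 − 364)/2 = 577, p = (1518 + 364)/2 = 941.
Check: 577 · 941 = 542957.

577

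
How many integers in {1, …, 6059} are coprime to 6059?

Factor: 6059 = 73 · 83.
φ(6059) = (73−1) · (83−1) = 72 · 82 = 5904.

5904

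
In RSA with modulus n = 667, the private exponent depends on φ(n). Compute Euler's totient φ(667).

616

Factor: 667 = 23 · 29.
φ(667) = (23−1) · (29−1) = 22 · 28 = 616.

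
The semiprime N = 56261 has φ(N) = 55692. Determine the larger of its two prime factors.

φ(n) = (p−1)(q−1) = n − (p+q) + 1, so p + q = 56261 − 55692 + 1 = 570.
p and q are the roots of t² − 570t + 56261 = 0.
Discriminant: 570² − 4·56261 = 324900 − 225044 = 99856; √99856 = 316.
q = (570 − 316)/2 = 127, p = (570 + 316)/2 = 443.
Check: 127 · 443 = 56261.

443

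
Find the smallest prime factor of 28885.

5

28885 is odd.
Digit sum 31, not divisible by 3.
Ends in 5: divisible by 5.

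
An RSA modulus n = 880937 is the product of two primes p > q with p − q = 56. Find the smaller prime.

911

Since p = q + 56, we have 880937 = q(q + 56), so q² + 56q − 880937 = 0.
Discriminant: 56² + 4·880937 = 3136 + 3523748 = 3526884; √3526884 = 1878.
q = (−56 + 1878)/2 = 911, and p = q + 56 = 967.
Check: 911 · 967 = 880937.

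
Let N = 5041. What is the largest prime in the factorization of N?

71

5041 = 71 · 71
71 = 71 · 1
So 5041 = 71^2; the largest prime factor is 71.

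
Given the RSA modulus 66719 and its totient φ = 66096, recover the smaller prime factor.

137

φ(n) = (p−1)(q−1) = n − (p+q) + 1, so p + q = 66719 − 66096 + 1 = 624.
p and q are the roots of t² − 624t + 66719 = 0.
Discriminant: 624² − 4·66719 = 389376 − 266876 = 122500; √122500 = 350.
q = (624 − 350)/2 = 137, p = (624 + 350)/2 = 487.
Check: 137 · 487 = 66719.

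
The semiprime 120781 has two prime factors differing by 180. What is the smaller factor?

269

Since p = q + 180, we have 120781 = q(q + 180), so q² + 180q − 120781 = 0.
Discriminant: 180² + 4·120781 = 32400 + 483124 = 515524; √515524 = 718.
q = (−180 + 718)/2 = 269, and p = q + 180 = 449.
Check: 269 · 449 = 120781.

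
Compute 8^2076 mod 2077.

349

8^1 ≡ 8 (mod 2077)
8^2 ≡ 8^2 = 64 ≡ 64 (mod 2077)
8^4 ≡ 64^2 = 4096 ≡ 2019 (mod 2077)
8^8 ≡ 2019^2 = 4076361 ≡ 1287 (mod 2077)
8^16 ≡ 1287^2 = 1656369 ≡ 1000 (mod 2077)
8^32 ≡ 1000^2 = 1000000 ≡ 963 (mod 2077)
8^64 ≡ 963^2 = 927369 ≡ 1027 (mod 2077)
8^128 ≡ 1027^2 = 1054729 ≡ 1690 (mod 2077)
8^256 ≡ 1690^2 = 2856100 ≡ 225 (mod 2077)
8^512 ≡ 225^2 = 50625 ≡ 777 (mod 2077)
8^1024 ≡ 777^2 = 603729 ≡ 1399 (mod 2077)
8^2048 ≡ 1399^2 = 1957201 ≡ 667 (mod 2077)
2076 = 2048 + 16 + 8 + 4 in binary powers of 2.
So 8^2076 ≡ 667 · 1000 · 1287 · 2019 ≡ 349 (mod 2077).
Since 349 ≠ 1, base 8 is a Fermat witness: 2077 is composite.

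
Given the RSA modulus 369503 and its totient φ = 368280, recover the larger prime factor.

φ(n) = (p−1)(q−1) = n − (p+q) + 1, so p + q = 369503 − 368280 + 1 = 1224.
p and q are the roots of t² − 1224t + 369503 = 0.
Discriminant: 1224² − 4·369503 = 1498176 − 1478012 = 20164; √20164 = 142.
q = (1224 − 142)/2 = 541, p = (1224 + 142)/2 = 683.
Check: 541 · 683 = 369503.

683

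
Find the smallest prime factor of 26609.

26609 is odd.
Digit sum 23, not divisible by 3.
Ends in 9: not divisible by 5.
7: 26609 = 7·3801 + 2
11: 26609 = 11·2419

11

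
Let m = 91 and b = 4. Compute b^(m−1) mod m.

1

4^1 ≡ 4 (mod 91)
4^2 ≡ 4^2 = 16 ≡ 16 (mod 91)
4^4 ≡ 16^2 = 256 ≡ 74 (mod 91)
4^8 ≡ 74^2 = 5476 ≡ 16 (mod 91)
4^16 ≡ 16^2 = 256 ≡ 74 (mod 91)
4^32 ≡ 74^2 = 5476 ≡ 16 (mod 91)
4^64 ≡ 16^2 = 256 ≡ 74 (mod 91)
90 = 64 + 16 + 8 + 2 in binary powers of 2.
So 4^90 ≡ 74 · 74 · 16 · 16 ≡ 1 (mod 91).
Since the result is 1, base 4 gives no evidence that 91 is composite.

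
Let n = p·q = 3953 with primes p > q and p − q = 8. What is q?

Since p = q + 8, we have 3953 = q(q + 8), so q² + 8q − 3953 = 0.
Discriminant: 8² + 4·3953 = 64 + 15812 = 15876; √15876 = 126.
q = (−8 + 126)/2 = 59, and p = q + 8 = 67.
Check: 59 · 67 = 3953.

59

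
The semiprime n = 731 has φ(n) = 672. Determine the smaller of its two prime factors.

φ(n) = (p−1)(q−1) = n − (p+q) + 1, so p + q = 731 − 672 + 1 = 60.
p and q are the roots of t² − 60t + 731 = 0.
Discriminant: 60² − 4·731 = 3600 − 2924 = 676; √676 = 26.
q = (60 − 26)/2 = 17, p = (60 + 26)/2 = 43.
Check: 17 · 43 = 731.

17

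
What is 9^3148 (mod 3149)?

2493

9^1 ≡ 9 (mod 3149)
9^2 ≡ 9^2 = 81 ≡ 81 (mod 3149)
9^4 ≡ 81^2 = 6561 ≡ 263 (mod 3149)
9^8 ≡ 263^2 = 69169 ≡ 3040 (mod 3149)
9^16 ≡ 3040^2 = 9241600 ≡ 2434 (mod 3149)
9^32 ≡ 2434^2 = 5924356 ≡ 1087 (mod 3149)
9^64 ≡ 1087^2 = 1181569 ≡ 694 (mod 3149)
9^128 ≡ 694^2 = 481636 ≡ 2988 (mod 3149)
9^256 ≡ 2988^2 = 8928144 ≡ 729 (mod 3149)
9^512 ≡ 729^2 = 531441 ≡ 2409 (mod 3149)
9^1024 ≡ 2409^2 = 5803281 ≡ 2823 (mod 3149)
9^2048 ≡ 2823^2 = 7969329 ≡ 2359 (mod 3149)
3148 = 2048 + 1024 + 64 + 8 + 4 in binary powers of 2.
So 9^3148 ≡ 2359 · 2823 · 694 · 3040 · 263 ≡ 2493 (mod 3149).
Since 2493 ≠ 1, base 9 is a Fermat witness: 3149 is composite.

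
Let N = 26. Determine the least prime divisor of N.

26 is even: 2 divides it.

2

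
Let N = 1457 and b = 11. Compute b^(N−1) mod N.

392

11^1 ≡ 11 (mod 1457)
11^2 ≡ 11^2 = 121 ≡ 121 (mod 1457)
11^4 ≡ 121^2 = 14641 ≡ 71 (mod 1457)
11^8 ≡ 71^2 = 5041 ≡ 670 (mod 1457)
11^16 ≡ 670^2 = 448900 ≡ 144 (mod 1457)
11^32 ≡ 144^2 = 20736 ≡ 338 (mod 1457)
11^64 ≡ 338^2 = 114244 ≡ 598 (mod 1457)
11^128 ≡ 598^2 = 357604 ≡ 639 (mod 1457)
11^256 ≡ 639^2 = 408321 ≡ 361 (mod 1457)
11^512 ≡ 361^2 = 130321 ≡ 648 (mod 1457)
11^1024 ≡ 648^2 = 419904 ≡ 288 (mod 1457)
1456 = 1024 + 256 + 128 + 32 + 16 in binary powers of 2.
So 11^1456 ≡ 288 · 361 · 639 · 338 · 144 ≡ 392 (mod 1457).
Since 392 ≠ 1, base 11 is a Fermat witness: 1457 is composite.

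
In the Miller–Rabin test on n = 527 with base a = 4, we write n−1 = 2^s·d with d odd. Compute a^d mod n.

527 − 1 = 526 = 2^1 · 263, so d = 263.
4^1 ≡ 4 (mod 527)
4^2 ≡ 4^2 = 16 ≡ 16 (mod 527)
4^4 ≡ 16^2 = 256 ≡ 256 (mod 527)
4^8 ≡ 256^2 = 65536 ≡ 188 (mod 527)
4^16 ≡ 188^2 = 35344 ≡ 35 (mod 527)
4^32 ≡ 35^2 = 1225 ≡ 171 (mod 527)
4^64 ≡ 171^2 = 29241 ≡ 256 (mod 527)
4^128 ≡ 256^2 = 65536 ≡ 188 (mod 527)
4^256 ≡ 188^2 = 35344 ≡ 35 (mod 527)
263 = 256 + 4 + 2 + 1 in binary powers of 2.
So 4^263 ≡ 35 · 256 · 16 · 4 ≡ 64 (mod 527).
Squaring chain: 64; never reaches −1, so base 4 is a Miller–Rabin witness that 527 is composite.

64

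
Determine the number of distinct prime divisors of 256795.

5

256795 = 5 · 51359
51359 = 7 · 7337
7337 = 11 · 667
667 = 23 · 29
256795 = 5 · 7 · 11 · 23 · 29, which has 5 distinct prime factors.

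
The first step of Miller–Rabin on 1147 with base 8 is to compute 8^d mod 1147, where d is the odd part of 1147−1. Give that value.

450

1147 − 1 = 1146 = 2^1 · 573, so d = 573.
8^1 ≡ 8 (mod 1147)
8^2 ≡ 8^2 = 64 ≡ 64 (mod 1147)
8^4 ≡ 64^2 = 4096 ≡ 655 (mod 1147)
8^8 ≡ 655^2 = 429025 ≡ 47 (mod 1147)
8^16 ≡ 47^2 = 2209 ≡ 1062 (mod 1147)
8^32 ≡ 1062^2 = 1127844 ≡ 343 (mod 1147)
8^64 ≡ 343^2 = 117649 ≡ 655 (mod 1147)
8^128 ≡ 655^2 = 429025 ≡ 47 (mod 1147)
8^256 ≡ 47^2 = 2209 ≡ 1062 (mod 1147)
8^512 ≡ 1062^2 = 1127844 ≡ 343 (mod 1147)
573 = 512 + 32 + 16 + 8 + 4 + 1 in binary powers of 2.
So 8^573 ≡ 343 · 343 · 1062 · 47 · 655 · 8 ≡ 450 (mod 1147).
Squaring chain: 450; never reaches −1, so base 8 is a Miller–Rabin witness that 1147 is composite.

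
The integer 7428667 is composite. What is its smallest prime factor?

41

7428667 is odd.
Digit sum 40, not divisible by 3.
Ends in 7: not divisible by 5.
7: 7428667 = 7·1061238 + 1
11: 7428667 = 11·675333 + 4
13: 7428667 = 13·571435 + 12
17: 7428667 = 17·436980 + 7
19: 7428667 = 19·390982 + 9
23: 7428667 = 23·322985 + 12
29: 7428667 = 29·256160 + 27
31: 7428667 = 31·239634 + 13
37: 7428667 = 37·200774 + 29
41: 7428667 = 41·181187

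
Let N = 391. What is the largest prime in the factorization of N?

23

391 = 17 · 23
23 is prime.
So 391 = 17 · 23; the largest prime factor is 23.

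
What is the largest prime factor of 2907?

2907 = 3 · 969
969 = 3 · 323
323 = 17 · 19
19 is prime.
So 2907 = 3^2 · 17 · 19; the largest prime factor is 19.

19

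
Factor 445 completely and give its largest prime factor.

445 = 5 · 89
89 is prime.
So 445 = 5 · 89; the largest prime factor is 89.

89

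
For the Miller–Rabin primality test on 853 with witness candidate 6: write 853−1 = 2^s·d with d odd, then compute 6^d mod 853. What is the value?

520

853 − 1 = 852 = 2^2 · 213, so d = 213.
6^1 ≡ 6 (mod 853)
6^2 ≡ 6^2 = 36 ≡ 36 (mod 853)
6^4 ≡ 36^2 = 1296 ≡ 443 (mod 853)
6^8 ≡ 443^2 = 196249 ≡ 59 (mod 853)
6^16 ≡ 59^2 = 3481 ≡ 69 (mod 853)
6^32 ≡ 69^2 = 4761 ≡ 496 (mod 853)
6^64 ≡ 496^2 = 246016 ≡ 352 (mod 853)
6^128 ≡ 352^2 = 123904 ≡ 219 (mod 853)
213 = 128 + 64 + 16 + 4 + 1 in binary powers of 2.
So 6^213 ≡ 219 · 352 · 69 · 443 · 6 ≡ 520 (mod 853).
Squaring chain: 520 → 852; reaches −1, so base 6 does not prove 853 composite.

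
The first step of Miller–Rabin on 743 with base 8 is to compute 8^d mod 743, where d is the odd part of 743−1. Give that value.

743 − 1 = 742 = 2^1 · 371, so d = 371.
8^1 ≡ 8 (mod 743)
8^2 ≡ 8^2 = 64 ≡ 64 (mod 743)
8^4 ≡ 64^2 = 4096 ≡ 381 (mod 743)
8^8 ≡ 381^2 = 145161 ≡ 276 (mod 743)
8^16 ≡ 276^2 = 76176 ≡ 390 (mod 743)
8^32 ≡ 390^2 = 152100 ≡ 528 (mod 743)
8^64 ≡ 528^2 = 278784 ≡ 159 (mod 743)
8^128 ≡ 159^2 = 25281 ≡ 19 (mod 743)
8^256 ≡ 19^2 = 361 ≡ 361 (mod 743)
371 = 256 + 64 + 32 + 16 + 2 + 1 in binary powers of 2.
So 8^371 ≡ 361 · 159 · 528 · 390 · 64 · 8 ≡ 1 (mod 743).
Since 8^d ≡ 1 (mod 743), base 8 does not prove 743 composite.

1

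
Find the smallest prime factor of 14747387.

14747387 is odd.
Digit sum 41, not divisible by 3.
Ends in 7: not divisible by 5.
7: 14747387 = 7·2106769 + 4
11: 14747387 = 11·1340671 + 6
13: 14747387 = 13·1134414 + 5
17: 14747387 = 17·867493 + 6
19: 14747387 = 19·776178 + 5
23: 14747387 = 23·641190 + 17
29: 14747387 = 29·508530 + 17
31: 14747387 = 31·475722 + 5
37: 14747387 = 37·398578 + 1
41: 14747387 = 41·359692 + 15
43: 14747387 = 43·342962 + 21
47: 14747387 = 47·313774 + 9
53: 14747387 = 53·278252 + 31
59: 14747387 = 59·249955 + 42
61: 14747387 = 61·241760 + 27
67: 14747387 = 67·220110 + 17
71: 14747387 = 71·207709 + 48
73: 14747387 = 73·202019

73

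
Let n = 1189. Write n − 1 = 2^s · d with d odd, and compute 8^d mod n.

1189 − 1 = 1188 = 2^2 · 297, so d = 297.
8^1 ≡ 8 (mod 1189)
8^2 ≡ 8^2 = 64 ≡ 64 (mod 1189)
8^4 ≡ 64^2 = 4096 ≡ 529 (mod 1189)
8^8 ≡ 529^2 = 279841 ≡ 426 (mod 1189)
8^16 ≡ 426^2 = 181476 ≡ 748 (mod 1189)
8^32 ≡ 748^2 = 559504 ≡ 674 (mod 1189)
8^64 ≡ 674^2 = 454276 ≡ 78 (mod 1189)
8^128 ≡ 78^2 = 6084 ≡ 139 (mod 1189)
8^256 ≡ 139^2 = 19321 ≡ 297 (mod 1189)
297 = 256 + 32 + 8 + 1 in binary powers of 2.
So 8^297 ≡ 297 · 674 · 426 · 8 ≡ 39 (mod 1189).
Squaring chain: 39 → 332; never reaches −1, so base 8 is a Miller–Rabin witness that 1189 is composite.

39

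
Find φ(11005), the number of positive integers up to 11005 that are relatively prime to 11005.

8400

Factor: 11005 = 5 · 31 · 71.
φ(11005) = (5−1) · (31−1) · (71−1) = 4 · 30 · 70 = 8400.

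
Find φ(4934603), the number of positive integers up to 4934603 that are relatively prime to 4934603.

Factor: 4934603 = 137 · 181 · 199.
φ(4934603) = (137−1) · (181−1) · (199−1) = 136 · 180 · 198 = 4847040.

4847040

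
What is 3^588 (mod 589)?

562

3^1 ≡ 3 (mod 589)
3^2 ≡ 3^2 = 9 ≡ 9 (mod 589)
3^4 ≡ 9^2 = 81 ≡ 81 (mod 589)
3^8 ≡ 81^2 = 6561 ≡ 82 (mod 589)
3^16 ≡ 82^2 = 6724 ≡ 245 (mod 589)
3^32 ≡ 245^2 = 60025 ≡ 536 (mod 589)
3^64 ≡ 536^2 = 287296 ≡ 453 (mod 589)
3^128 ≡ 453^2 = 205209 ≡ 237 (mod 589)
3^256 ≡ 237^2 = 56169 ≡ 214 (mod 589)
3^512 ≡ 214^2 = 45796 ≡ 443 (mod 589)
588 = 512 + 64 + 8 + 4 in binary powers of 2.
So 3^588 ≡ 443 · 453 · 82 · 81 ≡ 562 (mod 589).
Since 562 ≠ 1, base 3 is a Fermat witness: 589 is composite.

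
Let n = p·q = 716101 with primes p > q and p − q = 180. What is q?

Since p = q + 180, we have 716101 = q(q + 180), so q² + 180q − 716101 = 0.
Discriminant: 180² + 4·716101 = 32400 + 2864404 = 2896804; √2896804 = 1702.
q = (−180 + 1702)/2 = 761, and p = q + 180 = 941.
Check: 761 · 941 = 716101.

761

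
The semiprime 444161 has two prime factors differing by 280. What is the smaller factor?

Since p = q + 280, we have 444161 = q(q + 280), so q² + 280q − 444161 = 0.
Discriminant: 280² + 4·444161 = 78400 + 1776644 = 1855044; √1855044 = 1362.
q = (−280 + 1362)/2 = 541, and p = q + 280 = 821.
Check: 541 · 821 = 444161.

541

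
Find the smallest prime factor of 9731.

37

9731 is odd.
Digit sum 20, not divisible by 3.
Ends in 1: not divisible by 5.
7: 9731 = 7·1390 + 1
11: 9731 = 11·884 + 7
13: 9731 = 13·748 + 7
17: 9731 = 17·572 + 7
19: 9731 = 19·512 + 3
23: 9731 = 23·423 + 2
29: 9731 = 29·335 + 16
31: 9731 = 31·313 + 28
37: 9731 = 37·263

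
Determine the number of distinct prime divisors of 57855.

57855 = 3 · 19285
19285 = 5 · 3857
3857 = 7 · 551
551 = 19 · 29
57855 = 3 · 5 · 7 · 19 · 29, which has 5 distinct prime factors.

5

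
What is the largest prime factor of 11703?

83

11703 = 3 · 3901
3901 = 47 · 83
83 is prime.
So 11703 = 3 · 47 · 83; the largest prime factor is 83.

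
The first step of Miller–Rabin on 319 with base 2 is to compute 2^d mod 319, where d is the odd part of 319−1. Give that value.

319 − 1 = 318 = 2^1 · 159, so d = 159.
2^1 ≡ 2 (mod 319)
2^2 ≡ 2^2 = 4 ≡ 4 (mod 319)
2^4 ≡ 4^2 = 16 ≡ 16 (mod 319)
2^8 ≡ 16^2 = 256 ≡ 256 (mod 319)
2^16 ≡ 256^2 = 65536 ≡ 141 (mod 319)
2^32 ≡ 141^2 = 19881 ≡ 103 (mod 319)
2^64 ≡ 103^2 = 10609 ≡ 82 (mod 319)
2^128 ≡ 82^2 = 6724 ≡ 25 (mod 319)
159 = 128 + 16 + 8 + 4 + 2 + 1 in binary powers of 2.
So 2^159 ≡ 25 · 141 · 256 · 16 · 4 · 2 ≡ 171 (mod 319).
Squaring chain: 171; never reaches −1, so base 2 is a Miller–Rabin witness that 319 is composite.

171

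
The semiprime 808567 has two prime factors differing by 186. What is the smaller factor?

811

Since p = q + 186, we have 808567 = q(q + 186), so q² + 186q − 808567 = 0.
Discriminant: 186² + 4·808567 = 34596 + 3234268 = 3268864; √3268864 = 1808.
q = (−186 + 1808)/2 = 811, and p = q + 186 = 997.
Check: 811 · 997 = 808567.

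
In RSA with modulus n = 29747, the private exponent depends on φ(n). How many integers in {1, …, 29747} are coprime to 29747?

Factor: 29747 = 151 · 197.
φ(29747) = (151−1) · (197−1) = 150 · 196 = 29400.

29400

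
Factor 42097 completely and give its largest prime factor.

89

42097 = 11 · 3827
3827 = 43 · 89
89 is prime.
So 42097 = 11 · 43 · 89; the largest prime factor is 89.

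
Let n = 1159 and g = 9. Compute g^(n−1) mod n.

9^1 ≡ 9 (mod 1159)
9^2 ≡ 9^2 = 81 ≡ 81 (mod 1159)
9^4 ≡ 81^2 = 6561 ≡ 766 (mod 1159)
9^8 ≡ 766^2 = 586756 ≡ 302 (mod 1159)
9^16 ≡ 302^2 = 91204 ≡ 802 (mod 1159)
9^32 ≡ 802^2 = 643204 ≡ 1118 (mod 1159)
9^64 ≡ 1118^2 = 1249924 ≡ 522 (mod 1159)
9^128 ≡ 522^2 = 272484 ≡ 119 (mod 1159)
9^256 ≡ 119^2 = 14161 ≡ 253 (mod 1159)
9^512 ≡ 253^2 = 64009 ≡ 264 (mod 1159)
9^1024 ≡ 264^2 = 69696 ≡ 156 (mod 1159)
1158 = 1024 + 128 + 4 + 2 in binary powers of 2.
So 9^1158 ≡ 156 · 119 · 766 · 81 ≡ 790 (mod 1159).
Since 790 ≠ 1, base 9 is a Fermat witness: 1159 is composite.

790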